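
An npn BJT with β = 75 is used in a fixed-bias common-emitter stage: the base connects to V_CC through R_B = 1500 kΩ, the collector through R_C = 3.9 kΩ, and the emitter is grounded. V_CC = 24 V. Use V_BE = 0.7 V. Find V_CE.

Base loop: V_CC = I_B·R_B + V_BE, so I_B = (24 − 0.7)/1500 kΩ = 0.0155 mA.
In the active region I_C = β·I_B = 75 × 0.0155 = 1.17 mA.
Collector loop: V_CE = V_CC − I_C·R_C = 24 − 1.17×3.9 = 19.5 V.
Since V_CE = 19.5 V > V_CE(sat) ≈ 0.2 V, the transistor is in the active region as assumed.

V_CE ≈ 19 V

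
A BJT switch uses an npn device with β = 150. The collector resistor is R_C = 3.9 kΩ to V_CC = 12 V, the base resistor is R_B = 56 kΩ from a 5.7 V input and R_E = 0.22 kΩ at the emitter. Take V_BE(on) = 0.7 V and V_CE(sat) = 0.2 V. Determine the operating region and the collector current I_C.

Assume active: I_B = (5.7 − 0.7)/(56 + 151×0.22) = 0.056 mA, I_C = β·I_B = 8.41 mA.
Then V_CE = 12 − 8.41×3.9 − 8.46×0.22 = -22.6 V < 0.2 V — the active assumption fails.
Re-solve with V_CE = 0.2 V. KCL at the emitter: V_E/R_E = (V_BB−0.7−V_E)/R_B + (V_CC−0.2−V_E)/R_C, giving V_E = 0.646 V.
I_C = (V_CC − 0.2 − V_E)/R_C = (11.8 − 0.646)/3.9 = 2.86 mA.
Check: I_B = (5 − 0.646)/56 = 0.0777 mA, and β·I_B = 11.7 mA > I_C, confirming saturation.

saturation; I_C ≈ 2.9 mA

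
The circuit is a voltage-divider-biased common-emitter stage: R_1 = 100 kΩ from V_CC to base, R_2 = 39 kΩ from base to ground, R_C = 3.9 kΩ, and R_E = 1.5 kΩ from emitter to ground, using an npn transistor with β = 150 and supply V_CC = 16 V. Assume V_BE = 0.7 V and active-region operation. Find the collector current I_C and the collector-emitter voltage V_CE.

I_C ≈ 2.2 mA, V_CE ≈ 3.9 V

Thevenize the base divider: V_Th = V_CC·R_2/(R_1+R_2) = 16×39/139 = 4.49 V, R_Th = R_1‖R_2 = 28.1 kΩ.
Base-emitter loop: V_Th = I_B·R_Th + V_BE + (β+1)I_B·R_E, so I_B = (4.49 − 0.7) / (28.1 + 151×1.5) = 0.0149 mA.
I_C = β·I_B = 150×0.0149 = 2.23 mA, and I_E = (β+1)I_B = 2.25 mA.
V_CE = V_CC − I_C·R_C − I_E·R_E = 16 − 2.23×3.9 − 2.25×1.5 = 3.92 V.
V_CE = 3.92 V > 0.2 V confirms active-region operation.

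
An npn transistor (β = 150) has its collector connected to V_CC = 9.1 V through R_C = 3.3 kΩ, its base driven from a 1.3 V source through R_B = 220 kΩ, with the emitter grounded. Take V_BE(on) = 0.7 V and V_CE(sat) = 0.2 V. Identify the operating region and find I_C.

active; I_C ≈ 0.41 mA

Assume active. Base-emitter loop: I_B = (V_BB − V_BE)/R_B = (1.3 − 0.7)/220 = 0.00273 mA.
I_C = β·I_B = 150×0.00273 = 0.409 mA.
V_CE = V_CC − I_C·R_C = 9.1 − 0.409×3.3 = 7.75 V > V_CE(sat), so the active-region assumption holds.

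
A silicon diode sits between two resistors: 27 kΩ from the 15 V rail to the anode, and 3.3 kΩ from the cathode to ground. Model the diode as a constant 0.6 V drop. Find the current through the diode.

I ≈ 0.48 mA

The two resistors are in series with the diode, so KVL gives 15 = I·27 + 0.6 + I·3.3.
I = (15 − 0.6) / (27 + 3.3) kΩ = 14.4 / 30.3 = 0.475 mA.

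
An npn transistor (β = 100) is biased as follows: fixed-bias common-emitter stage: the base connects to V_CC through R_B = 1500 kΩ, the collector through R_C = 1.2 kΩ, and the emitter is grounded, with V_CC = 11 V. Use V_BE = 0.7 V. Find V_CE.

V_CE ≈ 10 V

Base loop: V_CC = I_B·R_B + V_BE, so I_B = (11 − 0.7)/1500 kΩ = 0.00687 mA.
In the active region I_C = β·I_B = 100 × 0.00687 = 0.687 mA.
Collector loop: V_CE = V_CC − I_C·R_C = 11 − 0.687×1.2 = 10.2 V.
Since V_CE = 10.2 V > V_CE(sat) ≈ 0.2 V, the transistor is in the active region as assumed.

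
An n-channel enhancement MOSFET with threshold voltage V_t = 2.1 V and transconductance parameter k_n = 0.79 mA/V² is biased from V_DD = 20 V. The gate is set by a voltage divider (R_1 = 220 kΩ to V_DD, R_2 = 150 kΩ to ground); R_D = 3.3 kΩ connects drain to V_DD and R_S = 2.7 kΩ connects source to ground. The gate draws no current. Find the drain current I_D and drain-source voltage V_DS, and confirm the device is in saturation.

V_G = V_DD·R_2/(R_1+R_2) = 20×150/370 = 8.11 V.
Assume saturation: I_D = (k_n/2)(V_GS − V_t)² with V_GS = V_G − I_D·R_S = 8.11 − 2.7·I_D.
Substituting gives 2.88·I_D² − 13.8·I_D + 14.3 = 0, with roots I_D = 1.5 or 3.29 mA.
The root I_D = 3.29 mA gives V_GS = -0.788 V ≤ V_t, so take I_D = 1.5 mA.
Then V_GS = 4.05 V and V_DS = V_DD − I_D(R_D+R_S) = 20 − 1.5×6 = 11 V.
Saturation requires V_DS ≥ V_GS − V_t = 1.95 V; 11 ≥ 1.95 ✓.

I_D ≈ 1.5 mA, V_DS ≈ 11 V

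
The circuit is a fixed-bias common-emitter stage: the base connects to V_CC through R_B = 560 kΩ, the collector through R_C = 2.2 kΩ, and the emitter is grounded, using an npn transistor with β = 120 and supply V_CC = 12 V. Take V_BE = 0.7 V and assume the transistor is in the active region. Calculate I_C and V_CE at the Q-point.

I_C ≈ 2.4 mA, V_CE ≈ 6.7 V

Base loop: V_CC = I_B·R_B + V_BE, so I_B = (12 − 0.7)/560 kΩ = 0.0202 mA.
In the active region I_C = β·I_B = 120 × 0.0202 = 2.42 mA.
Collector loop: V_CE = V_CC − I_C·R_C = 12 − 2.42×2.2 = 6.67 V.
Since V_CE = 6.67 V > V_CE(sat) ≈ 0.2 V, the transistor is in the active region as assumed.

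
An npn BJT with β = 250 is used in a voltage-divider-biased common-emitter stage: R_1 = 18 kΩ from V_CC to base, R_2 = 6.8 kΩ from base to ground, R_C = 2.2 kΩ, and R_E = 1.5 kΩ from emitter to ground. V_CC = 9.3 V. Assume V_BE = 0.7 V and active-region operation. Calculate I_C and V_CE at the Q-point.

I_C ≈ 1.2 mA, V_CE ≈ 4.8 V

Thevenize the base divider: V_Th = V_CC·R_2/(R_1+R_2) = 9.3×6.8/24.8 = 2.55 V, R_Th = R_1‖R_2 = 4.94 kΩ.
Base-emitter loop: V_Th = I_B·R_Th + V_BE + (β+1)I_B·R_E, so I_B = (2.55 − 0.7) / (4.94 + 251×1.5) = 0.00485 mA.
I_C = β·I_B = 250×0.00485 = 1.21 mA, and I_E = (β+1)I_B = 1.22 mA.
V_CE = V_CC − I_C·R_C − I_E·R_E = 9.3 − 1.21×2.2 − 1.22×1.5 = 4.81 V.
V_CE = 4.81 V > 0.2 V confirms active-region operation.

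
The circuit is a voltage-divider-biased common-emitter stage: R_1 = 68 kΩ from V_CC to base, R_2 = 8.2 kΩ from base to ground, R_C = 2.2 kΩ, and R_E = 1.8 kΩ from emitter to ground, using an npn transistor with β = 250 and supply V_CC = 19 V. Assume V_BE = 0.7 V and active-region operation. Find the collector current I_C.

Thevenize the base divider: V_Th = V_CC·R_2/(R_1+R_2) = 19×8.2/76.2 = 2.04 V, R_Th = R_1‖R_2 = 7.32 kΩ.
Base-emitter loop: V_Th = I_B·R_Th + V_BE + (β+1)I_B·R_E, so I_B = (2.04 − 0.7) / (7.32 + 251×1.8) = 0.00293 mA.
I_C = β·I_B = 250×0.00293 = 0.732 mA, and I_E = (β+1)I_B = 0.735 mA.
V_CE = V_CC − I_C·R_C − I_E·R_E = 19 − 0.732×2.2 − 0.735×1.8 = 16.1 V.
V_CE = 16.1 V > 0.2 V confirms active-region operation.

I_C ≈ 0.73 mA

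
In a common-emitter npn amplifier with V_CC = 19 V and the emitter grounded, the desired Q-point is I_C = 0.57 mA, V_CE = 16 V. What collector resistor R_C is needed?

R_C ≈ 5.3 kΩ

Collector loop: V_CC = I_C·R_C + V_CE.
R_C = (V_CC − V_CE)/I_C = (19 − 16)/0.57 = 5.26 kΩ.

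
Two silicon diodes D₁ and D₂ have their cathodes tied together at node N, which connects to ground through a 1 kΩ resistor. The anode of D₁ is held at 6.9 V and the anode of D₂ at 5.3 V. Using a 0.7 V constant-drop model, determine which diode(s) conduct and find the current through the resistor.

Only D₁ conducts; I_R ≈ 6.2 mA

Assume both conduct. Then node N would need to be at both 6.9−0.7 = 6.2 V and 5.3−0.7 = 4.6 V, which is impossible.
Assume only D₁ conducts: V_N = 6.9 − 0.7 = 6.2 V, so I_R = 6.2/1 = 6.2 mA.
Check D₂: its anode-to-cathode voltage is 5.3 − 6.2 = -0.9 V < 0.7 V, so it is off. The assumption is consistent.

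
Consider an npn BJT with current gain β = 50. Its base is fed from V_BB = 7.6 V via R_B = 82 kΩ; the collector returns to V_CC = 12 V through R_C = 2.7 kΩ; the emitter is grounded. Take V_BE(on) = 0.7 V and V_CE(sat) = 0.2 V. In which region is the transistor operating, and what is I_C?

active; I_C ≈ 4.2 mA

Assume active. Base-emitter loop: I_B = (V_BB − V_BE)/R_B = (7.6 − 0.7)/82 = 0.0841 mA.
I_C = β·I_B = 50×0.0841 = 4.21 mA.
V_CE = V_CC − I_C·R_C = 12 − 4.21×2.7 = 0.64 V > V_CE(sat), so the active-region assumption holds.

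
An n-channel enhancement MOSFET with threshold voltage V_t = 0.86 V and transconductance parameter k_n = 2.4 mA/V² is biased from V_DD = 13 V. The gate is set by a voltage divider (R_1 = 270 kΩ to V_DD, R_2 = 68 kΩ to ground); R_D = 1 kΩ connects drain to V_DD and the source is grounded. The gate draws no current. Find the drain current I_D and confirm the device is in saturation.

I_D ≈ 3.7 mA

V_G = V_DD·R_2/(R_1+R_2) = 13×68/338 = 2.62 V. With the source grounded, V_GS = V_G = 2.62 V.
Assume saturation: I_D = (k_n/2)(V_GS − V_t)² = (2.4/2)×(2.62 − 0.86)² = 1.2×1.76² = 3.7 mA.
V_DS = V_DD − I_D·R_D = 13 − 3.7×1 = 9.3 V.
Saturation requires V_DS ≥ V_GS − V_t = 1.76 V; 9.3 ≥ 1.76 ✓.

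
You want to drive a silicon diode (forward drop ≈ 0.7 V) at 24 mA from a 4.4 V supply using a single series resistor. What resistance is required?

R ≈ 0.15 kΩ

The resistor drops V_S − V_D = 4.4 − 0.7 = 3.7 V at 24 mA.
R = 3.7 V / 24 mA = 0.154 kΩ.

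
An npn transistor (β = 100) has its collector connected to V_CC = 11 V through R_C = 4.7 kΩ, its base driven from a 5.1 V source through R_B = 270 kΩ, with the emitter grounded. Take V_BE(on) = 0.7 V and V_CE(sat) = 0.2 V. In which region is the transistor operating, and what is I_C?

Assume active. Base-emitter loop: I_B = (V_BB − V_BE)/R_B = (5.1 − 0.7)/270 = 0.0163 mA.
I_C = β·I_B = 100×0.0163 = 1.63 mA.
V_CE = V_CC − I_C·R_C = 11 − 1.63×4.7 = 3.34 V > V_CE(sat), so the active-region assumption holds.

active; I_C ≈ 1.6 mA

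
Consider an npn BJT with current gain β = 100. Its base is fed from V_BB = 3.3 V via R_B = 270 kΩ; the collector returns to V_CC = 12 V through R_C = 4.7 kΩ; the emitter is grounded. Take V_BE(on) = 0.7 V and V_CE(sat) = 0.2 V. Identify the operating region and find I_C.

active; I_C ≈ 0.96 mA

Assume active. Base-emitter loop: I_B = (V_BB − V_BE)/R_B = (3.3 − 0.7)/270 = 0.00963 mA.
I_C = β·I_B = 100×0.00963 = 0.963 mA.
V_CE = V_CC − I_C·R_C = 12 − 0.963×4.7 = 7.47 V > V_CE(sat), so the active-region assumption holds.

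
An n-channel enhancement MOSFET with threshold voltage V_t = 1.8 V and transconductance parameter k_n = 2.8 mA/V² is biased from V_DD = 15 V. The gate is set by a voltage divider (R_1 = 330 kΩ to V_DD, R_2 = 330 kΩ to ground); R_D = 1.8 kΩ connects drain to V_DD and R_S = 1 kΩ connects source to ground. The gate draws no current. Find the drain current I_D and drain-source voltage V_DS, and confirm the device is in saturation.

I_D ≈ 4 mA, V_DS ≈ 3.8 V

V_G = V_DD·R_2/(R_1+R_2) = 15×330/660 = 7.5 V.
Assume saturation: I_D = (k_n/2)(V_GS − V_t)² with V_GS = V_G − I_D·R_S = 7.5 − 1·I_D.
Substituting gives 1.4·I_D² − 17·I_D + 45.5 = 0, with roots I_D = 4.01 or 8.11 mA.
The root I_D = 8.11 mA gives V_GS = -0.606 V ≤ V_t, so take I_D = 4.01 mA.
Then V_GS = 3.49 V and V_DS = V_DD − I_D(R_D+R_S) = 15 − 4.01×2.8 = 3.78 V.
Saturation requires V_DS ≥ V_GS − V_t = 1.69 V; 3.78 ≥ 1.69 ✓.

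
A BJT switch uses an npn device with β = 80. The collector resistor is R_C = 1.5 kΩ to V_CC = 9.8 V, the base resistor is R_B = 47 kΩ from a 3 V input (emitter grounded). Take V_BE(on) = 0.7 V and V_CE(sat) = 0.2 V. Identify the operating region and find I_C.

active; I_C ≈ 3.9 mA

Assume active. Base-emitter loop: I_B = (V_BB − V_BE)/R_B = (3 − 0.7)/47 = 0.0489 mA.
I_C = β·I_B = 80×0.0489 = 3.91 mA.
V_CE = V_CC − I_C·R_C = 9.8 − 3.91×1.5 = 3.93 V > V_CE(sat), so the active-region assumption holds.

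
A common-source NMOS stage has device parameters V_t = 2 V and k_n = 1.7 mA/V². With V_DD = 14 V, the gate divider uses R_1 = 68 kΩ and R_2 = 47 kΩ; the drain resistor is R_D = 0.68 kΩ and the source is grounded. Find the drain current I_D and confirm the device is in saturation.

V_G = V_DD·R_2/(R_1+R_2) = 14×47/115 = 5.72 V. With the source grounded, V_GS = V_G = 5.72 V.
Assume saturation: I_D = (k_n/2)(V_GS − V_t)² = (1.7/2)×(5.72 − 2)² = 0.85×3.72² = 11.8 mA.
V_DS = V_DD − I_D·R_D = 14 − 11.8×0.68 = 5.99 V.
Saturation requires V_DS ≥ V_GS − V_t = 3.72 V; 5.99 ≥ 3.72 ✓.

I_D ≈ 12 mA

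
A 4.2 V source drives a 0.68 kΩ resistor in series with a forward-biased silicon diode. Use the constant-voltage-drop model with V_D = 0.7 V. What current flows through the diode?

I ≈ 5.1 mA

KVL around the loop: 4.2 = V_D + I·R = 0.7 + I × 0.68 kΩ.
So I = (4.2 − 0.7) / 0.68 kΩ = 3.5 / 0.68 = 5.15 mA.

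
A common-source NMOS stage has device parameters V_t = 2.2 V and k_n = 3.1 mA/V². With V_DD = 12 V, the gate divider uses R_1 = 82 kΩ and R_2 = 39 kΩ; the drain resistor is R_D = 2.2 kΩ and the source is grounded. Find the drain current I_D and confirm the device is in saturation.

V_G = V_DD·R_2/(R_1+R_2) = 12×39/121 = 3.87 V. With the source grounded, V_GS = V_G = 3.87 V.
Assume saturation: I_D = (k_n/2)(V_GS − V_t)² = (3.1/2)×(3.87 − 2.2)² = 1.55×1.67² = 4.31 mA.
V_DS = V_DD − I_D·R_D = 12 − 4.31×2.2 = 2.52 V.
Saturation requires V_DS ≥ V_GS − V_t = 1.67 V; 2.52 ≥ 1.67 ✓.

I_D ≈ 4.3 mA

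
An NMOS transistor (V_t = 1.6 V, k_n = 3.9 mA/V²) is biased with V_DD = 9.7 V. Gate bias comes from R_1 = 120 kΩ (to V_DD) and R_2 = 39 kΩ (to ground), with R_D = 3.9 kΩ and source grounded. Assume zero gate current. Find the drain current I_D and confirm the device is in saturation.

I_D ≈ 1.2 mA

V_G = V_DD·R_2/(R_1+R_2) = 9.7×39/159 = 2.38 V. With the source grounded, V_GS = V_G = 2.38 V.
Assume saturation: I_D = (k_n/2)(V_GS − V_t)² = (3.9/2)×(2.38 − 1.6)² = 1.95×0.779² = 1.18 mA.
V_DS = V_DD − I_D·R_D = 9.7 − 1.18×3.9 = 5.08 V.
Saturation requires V_DS ≥ V_GS − V_t = 0.779 V; 5.08 ≥ 0.779 ✓.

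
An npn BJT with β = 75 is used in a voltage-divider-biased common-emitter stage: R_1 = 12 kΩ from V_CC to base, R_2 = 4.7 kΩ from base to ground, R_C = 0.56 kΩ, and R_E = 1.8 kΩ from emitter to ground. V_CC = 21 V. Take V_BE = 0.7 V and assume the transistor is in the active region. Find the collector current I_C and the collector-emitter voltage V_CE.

I_C ≈ 2.8 mA, V_CE ≈ 14 V

Thevenize the base divider: V_Th = V_CC·R_2/(R_1+R_2) = 21×4.7/16.7 = 5.91 V, R_Th = R_1‖R_2 = 3.38 kΩ.
Base-emitter loop: V_Th = I_B·R_Th + V_BE + (β+1)I_B·R_E, so I_B = (5.91 − 0.7) / (3.38 + 76×1.8) = 0.0372 mA.
I_C = β·I_B = 75×0.0372 = 2.79 mA, and I_E = (β+1)I_B = 2.82 mA.
V_CE = V_CC − I_C·R_C − I_E·R_E = 21 − 2.79×0.56 − 2.82×1.8 = 14.4 V.
V_CE = 14.4 V > 0.2 V confirms active-region operation.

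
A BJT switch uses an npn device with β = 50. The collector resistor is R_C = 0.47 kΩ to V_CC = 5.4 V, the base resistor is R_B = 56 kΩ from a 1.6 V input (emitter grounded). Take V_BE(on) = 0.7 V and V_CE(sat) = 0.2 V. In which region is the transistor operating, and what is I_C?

Assume active. Base-emitter loop: I_B = (V_BB − V_BE)/R_B = (1.6 − 0.7)/56 = 0.0161 mA.
I_C = β·I_B = 50×0.0161 = 0.804 mA.
V_CE = V_CC − I_C·R_C = 5.4 − 0.804×0.47 = 5.02 V > V_CE(sat), so the active-region assumption holds.

active; I_C ≈ 0.8 mA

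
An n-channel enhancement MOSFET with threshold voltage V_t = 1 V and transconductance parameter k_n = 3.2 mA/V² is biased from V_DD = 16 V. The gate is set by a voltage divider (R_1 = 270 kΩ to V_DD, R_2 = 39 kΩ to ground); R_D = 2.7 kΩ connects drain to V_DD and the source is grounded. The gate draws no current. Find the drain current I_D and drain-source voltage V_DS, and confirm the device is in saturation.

I_D ≈ 1.7 mA, V_DS ≈ 12 V

V_G = V_DD·R_2/(R_1+R_2) = 16×39/309 = 2.02 V. With the source grounded, V_GS = V_G = 2.02 V.
Assume saturation: I_D = (k_n/2)(V_GS − V_t)² = (3.2/2)×(2.02 − 1)² = 1.6×1.02² = 1.66 mA.
V_DS = V_DD − I_D·R_D = 16 − 1.66×2.7 = 11.5 V.
Saturation requires V_DS ≥ V_GS − V_t = 1.02 V; 11.5 ≥ 1.02 ✓.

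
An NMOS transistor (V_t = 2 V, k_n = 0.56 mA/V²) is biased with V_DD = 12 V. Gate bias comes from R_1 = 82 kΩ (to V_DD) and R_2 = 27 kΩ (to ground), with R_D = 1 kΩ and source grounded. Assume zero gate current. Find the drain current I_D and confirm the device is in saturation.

V_G = V_DD·R_2/(R_1+R_2) = 12×27/109 = 2.97 V. With the source grounded, V_GS = V_G = 2.97 V.
Assume saturation: I_D = (k_n/2)(V_GS − V_t)² = (0.56/2)×(2.97 − 2)² = 0.28×0.972² = 0.265 mA.
V_DS = V_DD − I_D·R_D = 12 − 0.265×1 = 11.7 V.
Saturation requires V_DS ≥ V_GS − V_t = 0.972 V; 11.7 ≥ 0.972 ✓.

I_D ≈ 0.26 mA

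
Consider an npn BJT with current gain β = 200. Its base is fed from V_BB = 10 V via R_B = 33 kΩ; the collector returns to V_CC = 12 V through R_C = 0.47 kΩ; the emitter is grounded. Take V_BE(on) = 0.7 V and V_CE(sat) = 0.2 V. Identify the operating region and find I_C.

Assume active: I_B = (10 − 0.7)/33 = 0.282 mA, giving I_C = β·I_B = 56.4 mA.
But then V_CE = 12 − 56.4×0.47 = -14.5 V < V_CE(sat) = 0.2 V — impossible in the active region.
So the transistor is saturated. With V_CE = 0.2 V, I_C = (V_CC − 0.2)/R_C = 11.8/0.47 = 25.1 mA.
Check: β·I_B = 56.4 mA > I_C = 25.1 mA, confirming saturation.

saturation; I_C ≈ 25 mA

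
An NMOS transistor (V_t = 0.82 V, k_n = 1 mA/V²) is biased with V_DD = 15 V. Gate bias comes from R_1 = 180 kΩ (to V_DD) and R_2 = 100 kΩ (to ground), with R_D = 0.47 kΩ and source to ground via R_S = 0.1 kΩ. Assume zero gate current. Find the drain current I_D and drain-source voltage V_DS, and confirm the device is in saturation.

V_G = V_DD·R_2/(R_1+R_2) = 15×100/280 = 5.36 V.
Assume saturation: I_D = (k_n/2)(V_GS − V_t)² with V_GS = V_G − I_D·R_S = 5.36 − 0.1·I_D.
Substituting gives 0.005·I_D² − 1.45·I_D + 10.3 = 0, with roots I_D = 7.26 or 283 mA.
The root I_D = 283 mA gives V_GS = -23 V ≤ V_t, so take I_D = 7.26 mA.
Then V_GS = 4.63 V and V_DS = V_DD − I_D(R_D+R_S) = 15 − 7.26×0.57 = 10.9 V.
Saturation requires V_DS ≥ V_GS − V_t = 3.81 V; 10.9 ≥ 3.81 ✓.

I_D ≈ 7.3 mA, V_DS ≈ 11 V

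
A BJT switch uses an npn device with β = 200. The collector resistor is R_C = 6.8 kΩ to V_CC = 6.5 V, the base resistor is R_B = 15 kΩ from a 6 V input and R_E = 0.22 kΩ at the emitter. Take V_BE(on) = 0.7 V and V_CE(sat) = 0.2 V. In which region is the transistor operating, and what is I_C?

Assume active: I_B = (6 − 0.7)/(15 + 201×0.22) = 0.0895 mA, I_C = β·I_B = 17.9 mA.
Then V_CE = 6.5 − 17.9×6.8 − 18×0.22 = -119 V < 0.2 V — the active assumption fails.
Re-solve with V_CE = 0.2 V. KCL at the emitter: V_E/R_E = (V_BB−0.7−V_E)/R_B + (V_CC−0.2−V_E)/R_C, giving V_E = 0.269 V.
I_C = (V_CC − 0.2 − V_E)/R_C = (6.3 − 0.269)/6.8 = 0.887 mA.
Check: I_B = (5.3 − 0.269)/15 = 0.335 mA, and β·I_B = 67.1 mA > I_C, confirming saturation.

saturation; I_C ≈ 0.89 mA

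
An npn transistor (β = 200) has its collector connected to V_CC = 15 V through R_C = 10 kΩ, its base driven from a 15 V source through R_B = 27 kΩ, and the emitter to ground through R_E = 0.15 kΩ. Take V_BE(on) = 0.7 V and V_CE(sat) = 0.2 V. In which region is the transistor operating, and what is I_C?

saturation; I_C ≈ 1.5 mA

Assume active: I_B = (15 − 0.7)/(27 + 201×0.15) = 0.25 mA, I_C = β·I_B = 50 mA.
Then V_CE = 15 − 50×10 − 50.3×0.15 = -493 V < 0.2 V — the active assumption fails.
Re-solve with V_CE = 0.2 V. KCL at the emitter: V_E/R_E = (V_BB−0.7−V_E)/R_B + (V_CC−0.2−V_E)/R_C, giving V_E = 0.295 V.
I_C = (V_CC − 0.2 − V_E)/R_C = (14.8 − 0.295)/10 = 1.45 mA.
Check: I_B = (14.3 − 0.295)/27 = 0.519 mA, and β·I_B = 104 mA > I_C, confirming saturation.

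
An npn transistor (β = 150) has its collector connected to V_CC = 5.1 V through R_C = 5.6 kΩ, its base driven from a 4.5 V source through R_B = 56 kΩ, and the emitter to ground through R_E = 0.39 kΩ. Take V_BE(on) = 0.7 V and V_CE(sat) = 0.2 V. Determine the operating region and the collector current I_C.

Assume active: I_B = (4.5 − 0.7)/(56 + 151×0.39) = 0.0331 mA, I_C = β·I_B = 4.96 mA.
Then V_CE = 5.1 − 4.96×5.6 − 4.99×0.39 = -24.6 V < 0.2 V — the active assumption fails.
Re-solve with V_CE = 0.2 V. KCL at the emitter: V_E/R_E = (V_BB−0.7−V_E)/R_B + (V_CC−0.2−V_E)/R_C, giving V_E = 0.342 V.
I_C = (V_CC − 0.2 − V_E)/R_C = (4.9 − 0.342)/5.6 = 0.814 mA.
Check: I_B = (3.8 − 0.342)/56 = 0.0618 mA, and β·I_B = 9.26 mA > I_C, confirming saturation.

saturation; I_C ≈ 0.81 mA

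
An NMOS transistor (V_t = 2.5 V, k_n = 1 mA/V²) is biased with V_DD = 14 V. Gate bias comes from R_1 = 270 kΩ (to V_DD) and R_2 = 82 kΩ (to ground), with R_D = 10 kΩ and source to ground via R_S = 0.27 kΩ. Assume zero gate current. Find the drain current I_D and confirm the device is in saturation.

I_D ≈ 0.24 mA

V_G = V_DD·R_2/(R_1+R_2) = 14×82/352 = 3.26 V.
Assume saturation: I_D = (k_n/2)(V_GS − V_t)² with V_GS = V_G − I_D·R_S = 3.26 − 0.27·I_D.
Substituting gives 0.0365·I_D² − 1.21·I_D + 0.29 = 0, with roots I_D = 0.242 or 32.8 mA.
The root I_D = 32.8 mA gives V_GS = -5.6 V ≤ V_t, so take I_D = 0.242 mA.
Then V_GS = 3.2 V and V_DS = V_DD − I_D(R_D+R_S) = 14 − 0.242×10.3 = 11.5 V.
Saturation requires V_DS ≥ V_GS − V_t = 0.696 V; 11.5 ≥ 0.696 ✓.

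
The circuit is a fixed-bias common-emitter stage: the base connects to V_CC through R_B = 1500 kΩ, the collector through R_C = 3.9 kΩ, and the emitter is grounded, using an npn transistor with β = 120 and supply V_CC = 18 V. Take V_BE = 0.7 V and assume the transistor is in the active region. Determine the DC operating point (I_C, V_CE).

I_C ≈ 1.4 mA, V_CE ≈ 13 V

Base loop: V_CC = I_B·R_B + V_BE, so I_B = (18 − 0.7)/1500 kΩ = 0.0115 mA.
In the active region I_C = β·I_B = 120 × 0.0115 = 1.38 mA.
Collector loop: V_CE = V_CC − I_C·R_C = 18 − 1.38×3.9 = 12.6 V.
Since V_CE = 12.6 V > V_CE(sat) ≈ 0.2 V, the transistor is in the active region as assumed.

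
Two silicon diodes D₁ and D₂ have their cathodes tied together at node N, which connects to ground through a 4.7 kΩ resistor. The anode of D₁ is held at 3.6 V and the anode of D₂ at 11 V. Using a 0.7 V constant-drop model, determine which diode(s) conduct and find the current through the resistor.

Assume both conduct. Then node N would need to be at both 3.6−0.7 = 2.9 V and 11−0.7 = 10.3 V, which is impossible.
Assume only D₂ conducts: V_N = 11 − 0.7 = 10.3 V, so I_R = 10.3/4.7 = 2.19 mA.
Check D₁: its anode-to-cathode voltage is 3.6 − 10.3 = -6.7 V < 0.7 V, so it is off. The assumption is consistent.

Only D₂ conducts; I_R ≈ 2.2 mA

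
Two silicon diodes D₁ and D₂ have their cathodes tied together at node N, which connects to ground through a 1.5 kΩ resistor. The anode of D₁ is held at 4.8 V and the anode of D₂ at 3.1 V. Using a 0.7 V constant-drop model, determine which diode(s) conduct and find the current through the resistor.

Only D₁ conducts; I_R ≈ 2.7 mA

Assume both conduct. Then node N would need to be at both 4.8−0.7 = 4.1 V and 3.1−0.7 = 2.4 V, which is impossible.
Assume only D₁ conducts: V_N = 4.8 − 0.7 = 4.1 V, so I_R = 4.1/1.5 = 2.73 mA.
Check D₂: its anode-to-cathode voltage is 3.1 − 4.1 = -1 V < 0.7 V, so it is off. The assumption is consistent.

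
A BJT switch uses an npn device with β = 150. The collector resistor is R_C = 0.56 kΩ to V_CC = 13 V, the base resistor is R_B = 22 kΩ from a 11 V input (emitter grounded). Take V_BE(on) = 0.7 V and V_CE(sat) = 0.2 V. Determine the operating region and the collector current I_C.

saturation; I_C ≈ 23 mA

Assume active: I_B = (11 − 0.7)/22 = 0.468 mA, giving I_C = β·I_B = 70.2 mA.
But then V_CE = 13 − 70.2×0.56 = -26.3 V < V_CE(sat) = 0.2 V — impossible in the active region.
So the transistor is saturated. With V_CE = 0.2 V, I_C = (V_CC − 0.2)/R_C = 12.8/0.56 = 22.9 mA.
Check: β·I_B = 70.2 mA > I_C = 22.9 mA, confirming saturation.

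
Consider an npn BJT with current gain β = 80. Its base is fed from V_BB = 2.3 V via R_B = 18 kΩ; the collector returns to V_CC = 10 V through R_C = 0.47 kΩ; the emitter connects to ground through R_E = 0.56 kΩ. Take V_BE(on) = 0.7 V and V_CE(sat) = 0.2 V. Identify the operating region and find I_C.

Assume active. Base-emitter loop: I_B = (V_BB − V_BE)/(R_B + (β+1)R_E) = (2.3 − 0.7)/(18 + 81×0.56) = 0.0253 mA.
I_C = β·I_B = 80×0.0253 = 2.02 mA.
V_CE = V_CC − I_C·R_C − I_E·R_E = 10 − 2.02×0.47 − 2.05×0.56 = 7.91 V > V_CE(sat), so the active-region assumption holds.

active; I_C ≈ 2 mA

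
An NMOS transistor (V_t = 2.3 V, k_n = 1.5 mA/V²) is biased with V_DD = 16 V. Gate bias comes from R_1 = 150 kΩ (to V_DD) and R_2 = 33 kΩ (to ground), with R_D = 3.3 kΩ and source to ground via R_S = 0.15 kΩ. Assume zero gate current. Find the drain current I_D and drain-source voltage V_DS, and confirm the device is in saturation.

I_D ≈ 0.23 mA, V_DS ≈ 15 V

V_G = V_DD·R_2/(R_1+R_2) = 16×33/183 = 2.89 V.
Assume saturation: I_D = (k_n/2)(V_GS − V_t)² with V_GS = V_G − I_D·R_S = 2.89 − 0.15·I_D.
Substituting gives 0.0169·I_D² − 1.13·I_D + 0.257 = 0, with roots I_D = 0.228 or 66.8 mA.
The root I_D = 66.8 mA gives V_GS = -7.14 V ≤ V_t, so take I_D = 0.228 mA.
Then V_GS = 2.85 V and V_DS = V_DD − I_D(R_D+R_S) = 16 − 0.228×3.45 = 15.2 V.
Saturation requires V_DS ≥ V_GS − V_t = 0.551 V; 15.2 ≥ 0.551 ✓.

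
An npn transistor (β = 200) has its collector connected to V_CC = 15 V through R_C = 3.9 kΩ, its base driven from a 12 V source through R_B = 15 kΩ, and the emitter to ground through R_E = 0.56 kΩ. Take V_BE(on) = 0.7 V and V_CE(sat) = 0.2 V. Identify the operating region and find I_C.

Assume active: I_B = (12 − 0.7)/(15 + 201×0.56) = 0.0886 mA, I_C = β·I_B = 17.7 mA.
Then V_CE = 15 − 17.7×3.9 − 17.8×0.56 = -64.1 V < 0.2 V — the active assumption fails.
Re-solve with V_CE = 0.2 V. KCL at the emitter: V_E/R_E = (V_BB−0.7−V_E)/R_B + (V_CC−0.2−V_E)/R_C, giving V_E = 2.16 V.
I_C = (V_CC − 0.2 − V_E)/R_C = (14.8 − 2.16)/3.9 = 3.24 mA.
Check: I_B = (11.3 − 2.16)/15 = 0.61 mA, and β·I_B = 122 mA > I_C, confirming saturation.

saturation; I_C ≈ 3.2 mA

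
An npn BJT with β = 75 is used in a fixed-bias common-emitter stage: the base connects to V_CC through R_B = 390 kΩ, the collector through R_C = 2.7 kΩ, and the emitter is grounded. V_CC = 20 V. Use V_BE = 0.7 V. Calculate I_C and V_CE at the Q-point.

I_C ≈ 3.7 mA, V_CE ≈ 10 V

Base loop: V_CC = I_B·R_B + V_BE, so I_B = (20 − 0.7)/390 kΩ = 0.0495 mA.
In the active region I_C = β·I_B = 75 × 0.0495 = 3.71 mA.
Collector loop: V_CE = V_CC − I_C·R_C = 20 − 3.71×2.7 = 9.98 V.
Since V_CE = 9.98 V > V_CE(sat) ≈ 0.2 V, the transistor is in the active region as assumed.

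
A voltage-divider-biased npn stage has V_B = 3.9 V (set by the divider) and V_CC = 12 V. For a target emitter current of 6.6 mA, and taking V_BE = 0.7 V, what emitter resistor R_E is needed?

R_E ≈ 0.48 kΩ

V_E = V_B − V_BE = 3.9 − 0.7 = 3.2 V.
R_E = V_E / I_E = 3.2 / 6.6 = 0.485 kΩ.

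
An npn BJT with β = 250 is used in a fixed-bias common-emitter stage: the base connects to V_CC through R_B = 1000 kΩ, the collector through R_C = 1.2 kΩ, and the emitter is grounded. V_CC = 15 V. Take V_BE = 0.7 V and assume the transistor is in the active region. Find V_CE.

V_CE ≈ 11 V

Base loop: V_CC = I_B·R_B + V_BE, so I_B = (15 − 0.7)/1000 kΩ = 0.0143 mA.
In the active region I_C = β·I_B = 250 × 0.0143 = 3.58 mA.
Collector loop: V_CE = V_CC − I_C·R_C = 15 − 3.58×1.2 = 10.7 V.
Since V_CE = 10.7 V > V_CE(sat) ≈ 0.2 V, the transistor is in the active region as assumed.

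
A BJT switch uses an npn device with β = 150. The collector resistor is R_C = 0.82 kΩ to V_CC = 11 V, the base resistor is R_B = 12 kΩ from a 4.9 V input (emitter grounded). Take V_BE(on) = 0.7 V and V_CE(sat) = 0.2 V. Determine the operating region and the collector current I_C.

saturation; I_C ≈ 13 mA

Assume active: I_B = (4.9 − 0.7)/12 = 0.35 mA, giving I_C = β·I_B = 52.5 mA.
But then V_CE = 11 − 52.5×0.82 = -32.1 V < V_CE(sat) = 0.2 V — impossible in the active region.
So the transistor is saturated. With V_CE = 0.2 V, I_C = (V_CC − 0.2)/R_C = 10.8/0.82 = 13.2 mA.
Check: β·I_B = 52.5 mA > I_C = 13.2 mA, confirming saturation.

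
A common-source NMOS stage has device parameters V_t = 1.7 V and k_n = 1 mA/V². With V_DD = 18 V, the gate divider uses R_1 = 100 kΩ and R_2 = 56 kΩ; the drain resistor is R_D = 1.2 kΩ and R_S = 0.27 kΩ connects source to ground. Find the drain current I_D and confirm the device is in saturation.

I_D ≈ 5.4 mA

V_G = V_DD·R_2/(R_1+R_2) = 18×56/156 = 6.46 V.
Assume saturation: I_D = (k_n/2)(V_GS − V_t)² with V_GS = V_G − I_D·R_S = 6.46 − 0.27·I_D.
Substituting gives 0.0365·I_D² − 2.29·I_D + 11.3 = 0, with roots I_D = 5.43 or 57.3 mA.
The root I_D = 57.3 mA gives V_GS = -9 V ≤ V_t, so take I_D = 5.43 mA.
Then V_GS = 5 V and V_DS = V_DD − I_D(R_D+R_S) = 18 − 5.43×1.47 = 10 V.
Saturation requires V_DS ≥ V_GS − V_t = 3.3 V; 10 ≥ 3.3 ✓.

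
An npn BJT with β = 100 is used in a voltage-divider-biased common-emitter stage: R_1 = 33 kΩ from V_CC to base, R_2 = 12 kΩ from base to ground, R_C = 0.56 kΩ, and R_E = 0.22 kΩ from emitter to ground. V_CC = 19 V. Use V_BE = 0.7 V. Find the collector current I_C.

I_C ≈ 14 mA

Thevenize the base divider: V_Th = V_CC·R_2/(R_1+R_2) = 19×12/45 = 5.07 V, R_Th = R_1‖R_2 = 8.8 kΩ.
Base-emitter loop: V_Th = I_B·R_Th + V_BE + (β+1)I_B·R_E, so I_B = (5.07 − 0.7) / (8.8 + 101×0.22) = 0.141 mA.
I_C = β·I_B = 100×0.141 = 14.1 mA, and I_E = (β+1)I_B = 14.2 mA.
V_CE = V_CC − I_C·R_C − I_E·R_E = 19 − 14.1×0.56 − 14.2×0.22 = 7.99 V.
V_CE = 7.99 V > 0.2 V confirms active-region operation.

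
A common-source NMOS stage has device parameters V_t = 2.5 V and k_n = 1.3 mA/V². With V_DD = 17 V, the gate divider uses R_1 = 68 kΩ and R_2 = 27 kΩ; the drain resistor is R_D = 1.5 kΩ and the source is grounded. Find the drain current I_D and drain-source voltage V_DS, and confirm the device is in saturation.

I_D ≈ 3.5 mA, V_DS ≈ 12 V

V_G = V_DD·R_2/(R_1+R_2) = 17×27/95 = 4.83 V. With the source grounded, V_GS = V_G = 4.83 V.
Assume saturation: I_D = (k_n/2)(V_GS − V_t)² = (1.3/2)×(4.83 − 2.5)² = 0.65×2.33² = 3.53 mA.
V_DS = V_DD − I_D·R_D = 17 − 3.53×1.5 = 11.7 V.
Saturation requires V_DS ≥ V_GS − V_t = 2.33 V; 11.7 ≥ 2.33 ✓.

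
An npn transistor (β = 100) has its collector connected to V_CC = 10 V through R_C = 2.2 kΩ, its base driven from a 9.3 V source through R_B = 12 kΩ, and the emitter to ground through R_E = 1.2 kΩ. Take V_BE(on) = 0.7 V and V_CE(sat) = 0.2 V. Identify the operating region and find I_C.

saturation; I_C ≈ 2.7 mA

Assume active: I_B = (9.3 − 0.7)/(12 + 101×1.2) = 0.0646 mA, I_C = β·I_B = 6.46 mA.
Then V_CE = 10 − 6.46×2.2 − 6.52×1.2 = -12 V < 0.2 V — the active assumption fails.
Re-solve with V_CE = 0.2 V. KCL at the emitter: V_E/R_E = (V_BB−0.7−V_E)/R_B + (V_CC−0.2−V_E)/R_C, giving V_E = 3.77 V.
I_C = (V_CC − 0.2 − V_E)/R_C = (9.8 − 3.77)/2.2 = 2.74 mA.
Check: I_B = (8.6 − 3.77)/12 = 0.402 mA, and β·I_B = 40.2 mA > I_C, confirming saturation.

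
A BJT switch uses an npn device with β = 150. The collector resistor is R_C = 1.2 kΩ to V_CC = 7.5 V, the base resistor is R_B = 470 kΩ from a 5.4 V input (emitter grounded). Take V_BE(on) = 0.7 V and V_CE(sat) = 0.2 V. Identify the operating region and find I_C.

active; I_C ≈ 1.5 mA

Assume active. Base-emitter loop: I_B = (V_BB − V_BE)/R_B = (5.4 − 0.7)/470 = 0.01 mA.
I_C = β·I_B = 150×0.01 = 1.5 mA.
V_CE = V_CC − I_C·R_C = 7.5 − 1.5×1.2 = 5.7 V > V_CE(sat), so the active-region assumption holds.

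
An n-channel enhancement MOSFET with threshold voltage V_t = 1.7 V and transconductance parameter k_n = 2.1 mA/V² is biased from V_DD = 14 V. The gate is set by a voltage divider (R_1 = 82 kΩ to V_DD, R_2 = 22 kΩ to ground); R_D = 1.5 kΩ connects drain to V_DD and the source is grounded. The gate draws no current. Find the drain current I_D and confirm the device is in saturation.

I_D ≈ 1.7 mA

V_G = V_DD·R_2/(R_1+R_2) = 14×22/104 = 2.96 V. With the source grounded, V_GS = V_G = 2.96 V.
Assume saturation: I_D = (k_n/2)(V_GS − V_t)² = (2.1/2)×(2.96 − 1.7)² = 1.05×1.26² = 1.67 mA.
V_DS = V_DD − I_D·R_D = 14 − 1.67×1.5 = 11.5 V.
Saturation requires V_DS ≥ V_GS − V_t = 1.26 V; 11.5 ≥ 1.26 ✓.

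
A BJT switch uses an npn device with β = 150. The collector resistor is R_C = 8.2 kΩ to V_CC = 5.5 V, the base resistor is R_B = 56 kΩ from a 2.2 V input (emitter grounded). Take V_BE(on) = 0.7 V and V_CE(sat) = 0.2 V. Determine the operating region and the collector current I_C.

saturation; I_C ≈ 0.65 mA

Assume active: I_B = (2.2 − 0.7)/56 = 0.0268 mA, giving I_C = β·I_B = 4.02 mA.
But then V_CE = 5.5 − 4.02×8.2 = -27.4 V < V_CE(sat) = 0.2 V — impossible in the active region.
So the transistor is saturated. With V_CE = 0.2 V, I_C = (V_CC − 0.2)/R_C = 5.3/8.2 = 0.646 mA.
Check: β·I_B = 4.02 mA > I_C = 0.646 mA, confirming saturation.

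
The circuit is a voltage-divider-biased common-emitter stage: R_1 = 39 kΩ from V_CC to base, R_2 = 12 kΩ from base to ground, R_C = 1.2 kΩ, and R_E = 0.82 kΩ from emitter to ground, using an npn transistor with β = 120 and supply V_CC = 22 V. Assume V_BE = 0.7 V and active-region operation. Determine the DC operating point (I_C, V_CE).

I_C ≈ 5 mA, V_CE ≈ 12 V

Thevenize the base divider: V_Th = V_CC·R_2/(R_1+R_2) = 22×12/51 = 5.18 V, R_Th = R_1‖R_2 = 9.18 kΩ.
Base-emitter loop: V_Th = I_B·R_Th + V_BE + (β+1)I_B·R_E, so I_B = (5.18 − 0.7) / (9.18 + 121×0.82) = 0.0413 mA.
I_C = β·I_B = 120×0.0413 = 4.96 mA, and I_E = (β+1)I_B = 5 mA.
V_CE = V_CC − I_C·R_C − I_E·R_E = 22 − 4.96×1.2 − 5×0.82 = 12 V.
V_CE = 12 V > 0.2 V confirms active-region operation.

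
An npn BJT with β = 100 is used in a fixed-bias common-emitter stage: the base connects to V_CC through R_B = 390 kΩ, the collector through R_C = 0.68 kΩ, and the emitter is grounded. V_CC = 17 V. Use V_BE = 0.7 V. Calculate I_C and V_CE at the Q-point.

I_C ≈ 4.2 mA, V_CE ≈ 14 V

Base loop: V_CC = I_B·R_B + V_BE, so I_B = (17 − 0.7)/390 kΩ = 0.0418 mA.
In the active region I_C = β·I_B = 100 × 0.0418 = 4.18 mA.
Collector loop: V_CE = V_CC − I_C·R_C = 17 − 4.18×0.68 = 14.2 V.
Since V_CE = 14.2 V > V_CE(sat) ≈ 0.2 V, the transistor is in the active region as assumed.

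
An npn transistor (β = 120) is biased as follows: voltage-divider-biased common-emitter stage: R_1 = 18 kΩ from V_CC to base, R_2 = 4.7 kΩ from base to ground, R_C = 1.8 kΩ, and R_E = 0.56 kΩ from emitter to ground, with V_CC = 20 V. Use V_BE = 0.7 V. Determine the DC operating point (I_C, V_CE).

Thevenize the base divider: V_Th = V_CC·R_2/(R_1+R_2) = 20×4.7/22.7 = 4.14 V, R_Th = R_1‖R_2 = 3.73 kΩ.
Base-emitter loop: V_Th = I_B·R_Th + V_BE + (β+1)I_B·R_E, so I_B = (4.14 − 0.7) / (3.73 + 121×0.56) = 0.0481 mA.
I_C = β·I_B = 120×0.0481 = 5.78 mA, and I_E = (β+1)I_B = 5.82 mA.
V_CE = V_CC − I_C·R_C − I_E·R_E = 20 − 5.78×1.8 − 5.82×0.56 = 6.34 V.
V_CE = 6.34 V > 0.2 V confirms active-region operation.

I_C ≈ 5.8 mA, V_CE ≈ 6.3 V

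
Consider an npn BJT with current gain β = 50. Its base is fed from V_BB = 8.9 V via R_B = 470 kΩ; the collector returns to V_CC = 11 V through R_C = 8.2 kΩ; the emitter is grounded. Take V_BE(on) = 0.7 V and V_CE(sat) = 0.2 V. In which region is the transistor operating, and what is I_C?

Assume active. Base-emitter loop: I_B = (V_BB − V_BE)/R_B = (8.9 − 0.7)/470 = 0.0174 mA.
I_C = β·I_B = 50×0.0174 = 0.872 mA.
V_CE = V_CC − I_C·R_C = 11 − 0.872×8.2 = 3.85 V > V_CE(sat), so the active-region assumption holds.

active; I_C ≈ 0.87 mA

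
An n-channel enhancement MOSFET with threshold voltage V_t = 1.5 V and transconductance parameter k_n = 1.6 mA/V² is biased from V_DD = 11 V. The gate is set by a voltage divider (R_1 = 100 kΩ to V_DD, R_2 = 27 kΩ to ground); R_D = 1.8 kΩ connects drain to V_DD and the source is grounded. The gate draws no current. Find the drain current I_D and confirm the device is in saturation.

I_D ≈ 0.56 mA

V_G = V_DD·R_2/(R_1+R_2) = 11×27/127 = 2.34 V. With the source grounded, V_GS = V_G = 2.34 V.
Assume saturation: I_D = (k_n/2)(V_GS − V_t)² = (1.6/2)×(2.34 − 1.5)² = 0.8×0.839² = 0.563 mA.
V_DS = V_DD − I_D·R_D = 11 − 0.563×1.8 = 9.99 V.
Saturation requires V_DS ≥ V_GS − V_t = 0.839 V; 9.99 ≥ 0.839 ✓.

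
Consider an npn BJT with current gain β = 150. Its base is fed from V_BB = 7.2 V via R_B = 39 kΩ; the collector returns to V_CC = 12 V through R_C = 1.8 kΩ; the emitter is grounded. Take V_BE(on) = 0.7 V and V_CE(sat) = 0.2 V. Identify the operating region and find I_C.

saturation; I_C ≈ 6.6 mA

Assume active: I_B = (7.2 − 0.7)/39 = 0.167 mA, giving I_C = β·I_B = 25 mA.
But then V_CE = 12 − 25×1.8 = -33 V < V_CE(sat) = 0.2 V — impossible in the active region.
So the transistor is saturated. With V_CE = 0.2 V, I_C = (V_CC − 0.2)/R_C = 11.8/1.8 = 6.56 mA.
Check: β·I_B = 25 mA > I_C = 6.56 mA, confirming saturation.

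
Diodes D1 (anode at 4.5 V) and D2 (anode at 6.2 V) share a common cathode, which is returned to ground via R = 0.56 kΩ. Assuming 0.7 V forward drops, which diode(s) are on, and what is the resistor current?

Only D2 conducts; I_R ≈ 9.8 mA

Assume both conduct. Then node N would need to be at both 4.5−0.7 = 3.8 V and 6.2−0.7 = 5.5 V, which is impossible.
Assume only D2 conducts: V_N = 6.2 − 0.7 = 5.5 V, so I_R = 5.5/0.56 = 9.82 mA.
Check D1: its anode-to-cathode voltage is 4.5 − 5.5 = -1 V < 0.7 V, so it is off. The assumption is consistent.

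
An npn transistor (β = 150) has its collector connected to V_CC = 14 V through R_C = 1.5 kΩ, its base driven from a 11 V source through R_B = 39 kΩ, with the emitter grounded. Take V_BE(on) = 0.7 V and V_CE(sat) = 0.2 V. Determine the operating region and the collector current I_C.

Assume active: I_B = (11 − 0.7)/39 = 0.264 mA, giving I_C = β·I_B = 39.6 mA.
But then V_CE = 14 − 39.6×1.5 = -45.4 V < V_CE(sat) = 0.2 V — impossible in the active region.
So the transistor is saturated. With V_CE = 0.2 V, I_C = (V_CC − 0.2)/R_C = 13.8/1.5 = 9.2 mA.
Check: β·I_B = 39.6 mA > I_C = 9.2 mA, confirming saturation.

saturation; I_C ≈ 9.2 mA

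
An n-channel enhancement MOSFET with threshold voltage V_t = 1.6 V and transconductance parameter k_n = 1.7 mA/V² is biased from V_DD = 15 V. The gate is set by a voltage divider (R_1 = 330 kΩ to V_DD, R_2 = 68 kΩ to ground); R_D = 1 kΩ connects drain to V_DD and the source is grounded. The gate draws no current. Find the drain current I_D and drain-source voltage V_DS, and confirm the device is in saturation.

I_D ≈ 0.79 mA, V_DS ≈ 14 V

V_G = V_DD·R_2/(R_1+R_2) = 15×68/398 = 2.56 V. With the source grounded, V_GS = V_G = 2.56 V.
Assume saturation: I_D = (k_n/2)(V_GS − V_t)² = (1.7/2)×(2.56 − 1.6)² = 0.85×0.963² = 0.788 mA.
V_DS = V_DD − I_D·R_D = 15 − 0.788×1 = 14.2 V.
Saturation requires V_DS ≥ V_GS − V_t = 0.963 V; 14.2 ≥ 0.963 ✓.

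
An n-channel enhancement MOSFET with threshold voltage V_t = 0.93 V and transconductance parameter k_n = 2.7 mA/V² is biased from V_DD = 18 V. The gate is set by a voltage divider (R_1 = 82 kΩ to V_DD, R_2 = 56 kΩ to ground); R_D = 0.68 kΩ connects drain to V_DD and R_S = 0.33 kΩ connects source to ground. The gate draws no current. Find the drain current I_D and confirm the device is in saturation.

V_G = V_DD·R_2/(R_1+R_2) = 18×56/138 = 7.3 V.
Assume saturation: I_D = (k_n/2)(V_GS − V_t)² with V_GS = V_G − I_D·R_S = 7.3 − 0.33·I_D.
Substituting gives 0.147·I_D² − 6.68·I_D + 54.9 = 0, with roots I_D = 10.8 or 34.7 mA.
The root I_D = 34.7 mA gives V_GS = -4.14 V ≤ V_t, so take I_D = 10.8 mA.
Then V_GS = 3.75 V and V_DS = V_DD − I_D(R_D+R_S) = 18 − 10.8×1.01 = 7.13 V.
Saturation requires V_DS ≥ V_GS − V_t = 2.82 V; 7.13 ≥ 2.82 ✓.

I_D ≈ 11 mA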